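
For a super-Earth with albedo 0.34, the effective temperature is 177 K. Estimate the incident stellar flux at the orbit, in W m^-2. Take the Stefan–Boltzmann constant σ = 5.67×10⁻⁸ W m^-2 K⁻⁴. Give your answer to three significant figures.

337 W m^-2

Invert the energy balance for S: S = 4σT⁴/(1−α).
The emitted flux is σT⁴ = 55.65 W m^-2.
So S = 4×55.65/(1−0.34) = 337.3 W m^-2.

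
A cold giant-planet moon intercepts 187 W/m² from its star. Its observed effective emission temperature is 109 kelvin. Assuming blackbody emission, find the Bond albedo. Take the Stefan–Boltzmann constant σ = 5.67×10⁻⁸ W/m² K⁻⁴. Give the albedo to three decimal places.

Rearranging the radiative balance, α = 1 − 4σT⁴/S.
4σT⁴ = 4·5.67×10⁻⁸·(109)⁴ = 32.01 W/m².
1−α = 32.01/187.0 = 0.1712, so α = 0.8288.

0.829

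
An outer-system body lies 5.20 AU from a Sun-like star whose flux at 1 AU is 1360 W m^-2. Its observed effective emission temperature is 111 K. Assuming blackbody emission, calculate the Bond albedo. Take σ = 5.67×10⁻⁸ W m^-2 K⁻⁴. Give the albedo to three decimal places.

0.315

Flux at the orbit: S = 1360/(5.20)² = 50.30 W m^-2.
Energy balance: S(1−α)/4 = σT⁴, so 1−α = 4σT⁴/S.
4σT⁴ = 4·5.67×10⁻⁸·(111)⁴ = 34.43 W m^-2.
1−α = 34.43/50.30 = 0.6845, so α = 0.3155.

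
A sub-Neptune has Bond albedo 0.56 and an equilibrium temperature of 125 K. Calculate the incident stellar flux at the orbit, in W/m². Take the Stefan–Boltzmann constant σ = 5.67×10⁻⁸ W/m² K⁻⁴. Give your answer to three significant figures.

126 W/m²

From S(1−α)/4 = σT⁴: S = 4σT⁴/(1−α).
The emitted flux is σT⁴ = 13.84 W/m².
S = 4·13.84/0.44 = 125.8 W/m².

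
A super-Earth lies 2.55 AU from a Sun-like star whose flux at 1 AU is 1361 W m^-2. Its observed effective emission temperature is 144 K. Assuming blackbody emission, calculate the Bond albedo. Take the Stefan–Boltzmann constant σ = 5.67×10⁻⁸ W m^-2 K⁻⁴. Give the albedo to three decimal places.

0.534

By the inverse-square law, S = 1361/2.55² = 209.3 W m^-2.
Energy balance: S(1−α)/4 = σT⁴, so 1−α = 4σT⁴/S.
4σT⁴ = 4·5.67×10⁻⁸·(144)⁴ = 97.52 W m^-2.
Hence α = 1 − 97.52/209.3 = 0.5341.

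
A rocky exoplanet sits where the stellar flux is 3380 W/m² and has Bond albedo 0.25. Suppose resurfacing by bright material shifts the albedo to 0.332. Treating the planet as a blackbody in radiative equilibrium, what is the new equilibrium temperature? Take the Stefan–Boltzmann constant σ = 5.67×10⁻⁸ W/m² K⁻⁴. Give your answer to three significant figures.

316 kelvin

New equilibrium: T₂ = [(1−0.332)·3380/(4σ)]^(1/4) = 315.9 K.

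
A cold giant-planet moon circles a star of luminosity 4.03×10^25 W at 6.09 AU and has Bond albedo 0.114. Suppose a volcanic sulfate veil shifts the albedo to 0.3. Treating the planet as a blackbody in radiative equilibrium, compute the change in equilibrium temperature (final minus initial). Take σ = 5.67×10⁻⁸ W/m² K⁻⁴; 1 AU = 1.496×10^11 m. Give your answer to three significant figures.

d = 6.09 × 1.496×10^11 m = 9.111×10^11 m.
Flux at the orbit: S = L/(4πd²) = 4.03×10^25/(4π·(9.11×10^11)²) = 3.864 W/m².
Initial: T₁ = [S(1−0.114)/(4σ)]^(1/4) = 62.33 K.
With α = 0.3, T₂ = 58.76 K.
Change: 58.76 − 62.33 = -3.566 K.

-3.57 K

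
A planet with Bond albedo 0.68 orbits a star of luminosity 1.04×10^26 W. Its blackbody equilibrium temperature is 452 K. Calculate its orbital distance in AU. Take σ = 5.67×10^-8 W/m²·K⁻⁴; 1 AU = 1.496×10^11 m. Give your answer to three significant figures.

0.112 AU

Energy balance gives S = 4σT⁴/(1−α) = 29580 W/m².
Then d = [L/(4πS)]^(1/2) = 1.673×10^10 m, i.e. 0.1118 AU.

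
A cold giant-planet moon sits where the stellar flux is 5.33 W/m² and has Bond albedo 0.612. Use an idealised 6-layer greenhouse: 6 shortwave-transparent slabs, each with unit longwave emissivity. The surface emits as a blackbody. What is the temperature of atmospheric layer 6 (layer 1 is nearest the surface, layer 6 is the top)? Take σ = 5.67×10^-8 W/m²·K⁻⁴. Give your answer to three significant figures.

Top-of-atmosphere balance: σT_e⁴ = S(1−α)/4 = 0.5170 W/m² → T_e = 54.95 K.
The net upward flux σT_e⁴ is constant between every pair of levels, so T_k⁴ = (N+1−k)T_e⁴.
With k = 6: T_6 = (6+1−6)^¼·54.95 K = 54.95 K.

55.0 K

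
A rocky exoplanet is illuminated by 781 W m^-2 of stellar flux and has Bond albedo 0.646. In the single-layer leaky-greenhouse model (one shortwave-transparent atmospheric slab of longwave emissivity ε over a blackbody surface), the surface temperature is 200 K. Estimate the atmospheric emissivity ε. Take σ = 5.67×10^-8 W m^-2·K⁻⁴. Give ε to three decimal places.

0.476

TOA balance gives T_e = 186.9 K.
Since (2−ε)/2 = (T_e/T_s)⁴ = 0.7619, ε = 0.4762.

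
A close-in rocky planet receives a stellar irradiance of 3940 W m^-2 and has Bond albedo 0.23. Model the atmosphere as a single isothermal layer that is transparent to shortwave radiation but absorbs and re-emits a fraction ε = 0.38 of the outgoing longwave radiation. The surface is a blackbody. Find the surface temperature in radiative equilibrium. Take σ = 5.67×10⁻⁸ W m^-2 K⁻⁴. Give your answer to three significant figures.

At the top of the atmosphere, σT_e⁴ = S(1−α)/4 = 758.5 W m^-2, giving T_e = 340.1 K.
For a single slab of emissivity ε, T_s⁴ = 2T_e⁴/(2−ε); thus T_s = 340.1·(1.235)^(1/4) = 358.5 K.

358 kelvin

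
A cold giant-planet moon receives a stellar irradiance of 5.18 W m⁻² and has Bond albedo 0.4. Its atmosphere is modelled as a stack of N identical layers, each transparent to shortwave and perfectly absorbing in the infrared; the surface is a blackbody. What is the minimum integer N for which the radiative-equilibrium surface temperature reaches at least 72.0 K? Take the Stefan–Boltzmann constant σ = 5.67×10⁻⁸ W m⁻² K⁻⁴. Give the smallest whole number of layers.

OLR = S(1−α)/4 = 0.7770 W m⁻²; the top layer radiates at T_e = 60.84 K.
T_s = (N+1)^(1/4)·T_e ≥ 72.0 K requires N+1 ≥ (T_s/T_e)⁴ = (72.0/60.84)⁴ = 1.961.
The minimum whole number is N = 1.

1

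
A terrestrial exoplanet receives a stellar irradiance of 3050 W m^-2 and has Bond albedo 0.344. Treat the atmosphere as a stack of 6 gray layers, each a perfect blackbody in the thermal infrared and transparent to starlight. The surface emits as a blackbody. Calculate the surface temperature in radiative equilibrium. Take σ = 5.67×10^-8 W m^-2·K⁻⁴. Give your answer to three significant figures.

498 K

OLR = S(1−α)/4 = 500.2 W m^-2; the top layer radiates at T_e = 306.5 K.
Layer-by-layer balance gives σT_s⁴ = (N+1)σT_e⁴, so T_s = 7^¼·306.5 = 498.5 K.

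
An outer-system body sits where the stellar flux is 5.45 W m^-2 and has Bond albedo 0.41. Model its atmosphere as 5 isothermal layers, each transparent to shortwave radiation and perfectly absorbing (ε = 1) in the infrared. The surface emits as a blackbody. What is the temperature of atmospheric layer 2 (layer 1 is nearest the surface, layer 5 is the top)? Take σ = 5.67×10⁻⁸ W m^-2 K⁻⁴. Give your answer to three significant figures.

OLR = S(1−α)/4 = 0.8039 W m^-2; the top layer radiates at T_e = 61.36 K.
In the N-layer model, layer k (counted from the surface) has T_k = (N+1−k)^(1/4)·T_e.
With k = 2: T_2 = (5+1−2)^¼·61.36 K = 86.78 K.

86.8 K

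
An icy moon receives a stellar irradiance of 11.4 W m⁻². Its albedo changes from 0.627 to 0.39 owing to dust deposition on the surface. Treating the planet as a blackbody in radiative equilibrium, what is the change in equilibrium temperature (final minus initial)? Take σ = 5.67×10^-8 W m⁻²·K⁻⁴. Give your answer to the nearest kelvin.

9 K

Initial: T₁ = [S(1−0.627)/(4σ)]^(1/4) = 65.80 K.
After:  T₂ = [11.40·0.61/(4σ)]^(1/4) = 74.41 K.
Change: 74.41 − 65.80 = 8.610 K.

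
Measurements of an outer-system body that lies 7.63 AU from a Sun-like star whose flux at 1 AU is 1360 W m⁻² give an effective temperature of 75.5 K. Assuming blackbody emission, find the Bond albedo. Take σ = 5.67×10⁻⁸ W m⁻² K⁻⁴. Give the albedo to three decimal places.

By the inverse-square law, S = 1360/7.63² = 23.36 W m⁻².
From σT⁴ = S(1−α)/4 we invert for α: 1−α = 4σT⁴/S.
σT⁴ = 1.842 W m⁻², so 4σT⁴ = 7.369 W m⁻².
Hence α = 1 − 7.369/23.36 = 0.6845.

0.685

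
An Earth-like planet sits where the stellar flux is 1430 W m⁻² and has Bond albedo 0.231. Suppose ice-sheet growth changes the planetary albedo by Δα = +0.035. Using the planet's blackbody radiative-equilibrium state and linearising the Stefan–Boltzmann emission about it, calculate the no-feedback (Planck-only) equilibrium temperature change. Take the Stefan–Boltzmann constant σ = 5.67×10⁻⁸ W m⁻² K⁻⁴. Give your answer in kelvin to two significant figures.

-3.0 kelvin

The baseline emission temperature is T_e = 263.9 K.
ΔF = −(S/4)Δα = −(1430/4)×(+0.035) = -12.51 W m⁻².
The Planck feedback parameter is 4σT_e³ = 4.167 W m⁻²/K.
ΔT₀ = ΔF/λ_P = -12.51/4.167 = -3.00 K.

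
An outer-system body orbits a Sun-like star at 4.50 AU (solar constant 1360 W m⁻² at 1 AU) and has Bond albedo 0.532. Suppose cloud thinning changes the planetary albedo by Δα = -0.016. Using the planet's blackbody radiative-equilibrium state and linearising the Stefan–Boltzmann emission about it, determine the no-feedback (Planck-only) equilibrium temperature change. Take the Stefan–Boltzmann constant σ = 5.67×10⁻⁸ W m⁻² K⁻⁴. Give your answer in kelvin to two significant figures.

By the inverse-square law, S = 1360/4.50² = 67.16 W m⁻².
Reference equilibrium: T_e = [S(1−α)/(4σ)]^(1/4) = 108.5 K.
The change in absorbed flux is Δ[S(1−α)/4] = −SΔα/4 = 0.2686 W m⁻².
Linearising σT⁴ gives d(σT⁴)/dT = 4σT_e³ = 0.2897 W m⁻² per K.
Hence the no-feedback warming is ΔF/(4σT_e³) = 0.927 K.

0.93 K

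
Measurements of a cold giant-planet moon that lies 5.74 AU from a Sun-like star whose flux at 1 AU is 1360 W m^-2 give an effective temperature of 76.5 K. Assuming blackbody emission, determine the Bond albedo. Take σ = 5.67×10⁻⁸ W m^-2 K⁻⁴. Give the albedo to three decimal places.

0.812

Irradiance scales as 1/d², so S = 1360 W m^-2 × (1/5.74)² = 41.28 W m^-2.
From σT⁴ = S(1−α)/4 we invert for α: 1−α = 4σT⁴/S.
4σT⁴ = 4·5.67×10⁻⁸·(76.5)⁴ = 7.768 W m^-2.
Hence α = 1 − 7.768/41.28 = 0.8118.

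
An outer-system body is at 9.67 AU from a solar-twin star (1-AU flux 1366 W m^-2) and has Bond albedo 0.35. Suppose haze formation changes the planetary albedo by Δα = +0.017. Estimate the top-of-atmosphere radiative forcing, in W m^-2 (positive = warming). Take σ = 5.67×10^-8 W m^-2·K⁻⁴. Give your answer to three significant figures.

Irradiance scales as 1/d², so S = 1366 W m^-2 × (1/9.67)² = 14.61 W m^-2.
ΔF = −(S/4)Δα = −(14.61/4)×(+0.017) = -0.06208 W m^-2.

-0.0621 W m^-2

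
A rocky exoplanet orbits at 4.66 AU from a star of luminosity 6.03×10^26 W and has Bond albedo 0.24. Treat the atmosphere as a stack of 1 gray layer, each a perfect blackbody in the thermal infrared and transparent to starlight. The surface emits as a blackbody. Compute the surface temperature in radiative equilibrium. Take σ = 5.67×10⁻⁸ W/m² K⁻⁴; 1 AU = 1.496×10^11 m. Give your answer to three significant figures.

Orbital distance: d = 4.66 AU = 6.971×10^11 m.
Spreading L over a sphere of radius d: S = 6.03×10^26/(4π·6.97×10^11²) = 98.74 W/m².
OLR = S(1−α)/4 = 18.76 W/m²; the top layer radiates at T_e = 134.9 K.
Layer-by-layer balance gives σT_s⁴ = (N+1)σT_e⁴, so T_s = 2^¼·134.9 = 160.4 K.

160 K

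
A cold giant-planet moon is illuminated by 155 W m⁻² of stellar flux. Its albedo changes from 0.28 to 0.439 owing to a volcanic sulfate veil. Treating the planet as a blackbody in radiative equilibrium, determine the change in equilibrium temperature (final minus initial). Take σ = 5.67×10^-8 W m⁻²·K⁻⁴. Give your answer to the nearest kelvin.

Before: T₁ = [155.0·0.72/(4σ)]^(1/4) = 148.9 K.
After:  T₂ = [155.0·0.561/(4σ)]^(1/4) = 139.9 K.
ΔT = T₂ − T₁ = -9.007 K.

-9 K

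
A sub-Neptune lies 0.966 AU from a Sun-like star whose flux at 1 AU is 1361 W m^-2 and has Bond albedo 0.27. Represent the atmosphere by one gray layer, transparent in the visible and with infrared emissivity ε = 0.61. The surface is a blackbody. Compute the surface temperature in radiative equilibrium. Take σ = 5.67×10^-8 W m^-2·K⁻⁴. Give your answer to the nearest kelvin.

Irradiance scales as 1/d², so S = 1361 W m^-2 × (1/0.966)² = 1458 W m^-2.
The planet radiates to space at T_e = [S(1−α)/(4σ)]^(1/4) = 261.8 K.
The surface balance (absorbed SW + ε·downward IR = σT_s⁴) with T_a⁴ = T_s⁴/2 reduces to T_s = T_e·[2/(2−ε)]^¼ = 286.7 K.

287 K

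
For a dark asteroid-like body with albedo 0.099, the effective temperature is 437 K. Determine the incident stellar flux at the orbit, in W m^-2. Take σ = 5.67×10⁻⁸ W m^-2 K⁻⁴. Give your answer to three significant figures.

From S(1−α)/4 = σT⁴: S = 4σT⁴/(1−α).
σT⁴ = 5.67×10⁻⁸·(437)⁴ = 2068 W m^-2.
S = 4·2068/0.901 = 9180 W m^-2.

9180 W m^-2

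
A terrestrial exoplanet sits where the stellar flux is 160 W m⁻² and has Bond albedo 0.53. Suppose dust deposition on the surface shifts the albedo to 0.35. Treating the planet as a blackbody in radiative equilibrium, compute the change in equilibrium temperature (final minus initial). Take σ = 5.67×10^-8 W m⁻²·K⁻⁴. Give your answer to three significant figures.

Initial: T₁ = [S(1−0.53)/(4σ)]^(1/4) = 134.9 K.
With α = 0.35, T₂ = 146.3 K.
ΔT = T₂ − T₁ = 11.39 K.

11.4 K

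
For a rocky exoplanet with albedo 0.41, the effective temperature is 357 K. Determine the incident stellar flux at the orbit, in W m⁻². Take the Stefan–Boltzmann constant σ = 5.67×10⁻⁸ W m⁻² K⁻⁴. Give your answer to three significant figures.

From S(1−α)/4 = σT⁴: S = 4σT⁴/(1−α).
The emitted flux is σT⁴ = 921.0 W m⁻².
S = 4·921.0/0.59 = 6244 W m⁻².

6240 W m⁻²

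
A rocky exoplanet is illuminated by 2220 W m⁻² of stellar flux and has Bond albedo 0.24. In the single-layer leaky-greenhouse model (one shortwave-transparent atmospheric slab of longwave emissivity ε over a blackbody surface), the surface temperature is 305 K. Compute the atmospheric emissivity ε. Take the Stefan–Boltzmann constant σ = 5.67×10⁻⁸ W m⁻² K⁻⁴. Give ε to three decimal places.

0.281

Effective temperature: T_e = [S(1−α)/(4σ)]^(1/4) = 293.7 K.
T_s⁴ = T_e⁴·2/(2−ε) → ε = 2 − 2(T_e/T_s)⁴ = 2 − 2·(293.7/305)⁴ = 0.2807.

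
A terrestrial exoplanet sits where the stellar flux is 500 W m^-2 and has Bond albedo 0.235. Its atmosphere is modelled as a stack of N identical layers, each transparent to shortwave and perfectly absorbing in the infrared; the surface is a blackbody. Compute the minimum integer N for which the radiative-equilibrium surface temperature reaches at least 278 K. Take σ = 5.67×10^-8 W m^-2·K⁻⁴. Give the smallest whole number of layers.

3

OLR = S(1−α)/4 = 95.62 W m^-2; the top layer radiates at T_e = 202.7 K.
Since T_s⁴ = (N+1)T_e⁴, we need N ≥ (T_s/T_e)⁴ − 1 = 2.542.
So N ≥ 2.542; the smallest integer is N = 3.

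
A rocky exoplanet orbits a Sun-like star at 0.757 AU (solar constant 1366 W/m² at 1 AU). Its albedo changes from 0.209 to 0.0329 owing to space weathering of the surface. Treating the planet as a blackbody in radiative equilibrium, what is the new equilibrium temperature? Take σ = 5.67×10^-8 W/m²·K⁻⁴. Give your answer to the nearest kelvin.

318 kelvin

By the inverse-square law, S = 1366/0.757² = 2384 W/m².
With the new albedo, S(1−α₂)/4 = 576.3 W/m², so T₂ = 317.5 K.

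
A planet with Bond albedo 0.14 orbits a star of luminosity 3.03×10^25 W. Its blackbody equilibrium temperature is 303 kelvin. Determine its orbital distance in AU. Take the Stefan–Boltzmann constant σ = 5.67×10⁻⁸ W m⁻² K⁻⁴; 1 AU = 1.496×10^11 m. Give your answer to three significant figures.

0.220 AU

Required flux: S = 4σT⁴/(1−α) = 2223 W m⁻².
From L = 4πd²S, d = √(3.03×10^25/(4π·2223)) = 3.294×10^10 m = 0.2202 AU.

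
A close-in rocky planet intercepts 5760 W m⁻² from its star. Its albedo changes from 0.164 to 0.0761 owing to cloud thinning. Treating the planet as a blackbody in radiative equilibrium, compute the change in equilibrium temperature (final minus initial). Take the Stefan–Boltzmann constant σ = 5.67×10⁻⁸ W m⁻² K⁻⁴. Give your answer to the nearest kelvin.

10 K

Initial: T₁ = [S(1−0.164)/(4σ)]^(1/4) = 381.7 K.
Final:   T₂ = [S(1−0.0761)/(4σ)]^(1/4) = 391.4 K.
Change: 391.4 − 381.7 = 9.661 K.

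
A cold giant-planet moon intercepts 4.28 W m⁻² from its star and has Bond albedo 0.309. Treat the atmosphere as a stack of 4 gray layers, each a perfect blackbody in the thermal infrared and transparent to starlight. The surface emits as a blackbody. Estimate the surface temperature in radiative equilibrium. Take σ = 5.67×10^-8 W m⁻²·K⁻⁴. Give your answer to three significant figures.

Top-of-atmosphere balance: σT_e⁴ = S(1−α)/4 = 0.7394 W m⁻² → T_e = 60.09 K.
Layer-by-layer balance gives σT_s⁴ = (N+1)σT_e⁴, so T_s = 5^¼·60.09 = 89.86 K.

89.9 K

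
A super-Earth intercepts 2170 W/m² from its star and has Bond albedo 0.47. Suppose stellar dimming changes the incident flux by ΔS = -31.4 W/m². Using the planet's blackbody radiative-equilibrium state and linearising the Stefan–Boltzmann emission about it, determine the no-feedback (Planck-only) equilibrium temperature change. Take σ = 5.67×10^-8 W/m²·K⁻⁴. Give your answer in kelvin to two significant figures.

-0.97 K

The baseline emission temperature is T_e = 266.9 K.
ΔF = Δ[S(1−α)]/4 = (1−0.47)·-31.4/4 = -4.160 W/m².
The Planck feedback parameter is 4σT_e³ = 4.310 W/m²/K.
So ΔT₀ = -4.160/4.310 = -0.965 K.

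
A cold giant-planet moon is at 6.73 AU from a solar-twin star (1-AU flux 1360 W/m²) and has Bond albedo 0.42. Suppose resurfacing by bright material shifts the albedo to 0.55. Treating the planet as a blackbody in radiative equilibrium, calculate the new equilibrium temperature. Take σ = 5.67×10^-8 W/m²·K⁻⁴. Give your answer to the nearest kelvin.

Irradiance scales as 1/d², so S = 1360 W/m² × (1/6.73)² = 30.03 W/m².
T₂ = [S(1−α₂)/(4σ)]^(1/4) = [30.03·0.45/(4σ)]^(1/4) = 87.86 K.

88 K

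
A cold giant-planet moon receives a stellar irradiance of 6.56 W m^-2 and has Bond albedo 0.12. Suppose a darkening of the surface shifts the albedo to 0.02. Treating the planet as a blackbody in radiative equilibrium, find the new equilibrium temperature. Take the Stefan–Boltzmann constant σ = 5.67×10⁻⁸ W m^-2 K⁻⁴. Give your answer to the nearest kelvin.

73 K

New equilibrium: T₂ = [(1−0.02)·6.560/(4σ)]^(1/4) = 72.97 K.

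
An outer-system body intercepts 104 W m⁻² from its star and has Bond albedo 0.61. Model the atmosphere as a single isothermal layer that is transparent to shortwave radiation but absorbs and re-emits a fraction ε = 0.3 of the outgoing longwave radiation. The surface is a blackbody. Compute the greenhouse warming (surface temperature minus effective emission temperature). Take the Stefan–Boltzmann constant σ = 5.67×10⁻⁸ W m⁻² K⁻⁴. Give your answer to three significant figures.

4.80 kelvin

The planet radiates to space at T_e = [S(1−α)/(4σ)]^(1/4) = 115.6 K.
For a single slab of emissivity ε, T_s⁴ = 2T_e⁴/(2−ε); thus T_s = 115.6·(1.176)^(1/4) = 120.4 K.
T_s − T_e = 120.4 − 115.6 = 4.795 K.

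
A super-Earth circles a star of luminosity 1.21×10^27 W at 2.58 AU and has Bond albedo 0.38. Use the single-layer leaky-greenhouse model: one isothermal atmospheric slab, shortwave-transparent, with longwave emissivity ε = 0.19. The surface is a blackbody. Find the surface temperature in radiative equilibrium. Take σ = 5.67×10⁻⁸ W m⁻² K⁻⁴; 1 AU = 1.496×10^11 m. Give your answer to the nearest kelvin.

Orbital distance: d = 2.58 AU = 3.860×10^11 m.
Spreading L over a sphere of radius d: S = 1.21×10^27/(4π·3.86×10^11²) = 646.4 W m⁻².
Effective emission temperature (TOA balance): σT_e⁴ = S(1−α)/4 = 100.2 W m⁻² → T_e = 205.0 K.
The surface balance (absorbed SW + ε·downward IR = σT_s⁴) with T_a⁴ = T_s⁴/2 reduces to T_s = T_e·[2/(2−ε)]^¼ = 210.2 K.

210 K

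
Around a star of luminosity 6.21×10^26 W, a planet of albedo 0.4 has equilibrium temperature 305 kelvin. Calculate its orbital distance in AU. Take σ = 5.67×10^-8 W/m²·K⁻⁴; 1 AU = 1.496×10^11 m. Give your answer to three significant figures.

0.822 AU

Energy balance gives S = 4σT⁴/(1−α) = 3271 W/m².
S = L/(4πd²) → d = √(L/4πS) = √(6.21×10^26/(4π·3271)) = 1.229×10^11 m = 0.8216 AU.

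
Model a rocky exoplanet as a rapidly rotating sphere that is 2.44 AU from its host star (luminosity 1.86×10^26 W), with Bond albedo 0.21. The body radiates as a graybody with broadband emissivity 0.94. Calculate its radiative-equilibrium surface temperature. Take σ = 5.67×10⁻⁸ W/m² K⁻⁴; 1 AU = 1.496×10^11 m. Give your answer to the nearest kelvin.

142 kelvin

d = 2.44 × 1.496×10^11 m = 3.650×10^11 m.
Flux at the orbit: S = L/(4πd²) = 1.86×10^26/(4π·(3.65×10^11)²) = 111.1 W/m².
The planet absorbs (1−α)S over its disc πR² and re-emits over 4πR², so the mean absorbed flux is (1−0.21)·111.1/4 = 21.94 W/m².
Equating to εσT⁴ with ε = 0.94: T = (21.94/0.94σ)^(1/4) = 142.4 K.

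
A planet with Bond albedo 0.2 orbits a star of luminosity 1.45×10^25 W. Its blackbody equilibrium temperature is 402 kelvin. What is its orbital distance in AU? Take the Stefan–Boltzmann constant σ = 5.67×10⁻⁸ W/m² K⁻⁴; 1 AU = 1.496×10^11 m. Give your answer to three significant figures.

Energy balance gives S = 4σT⁴/(1−α) = 7404 W/m².
Then d = [L/(4πS)]^(1/2) = 1.248×10^10 m, i.e. 0.08345 AU.

0.0834 AU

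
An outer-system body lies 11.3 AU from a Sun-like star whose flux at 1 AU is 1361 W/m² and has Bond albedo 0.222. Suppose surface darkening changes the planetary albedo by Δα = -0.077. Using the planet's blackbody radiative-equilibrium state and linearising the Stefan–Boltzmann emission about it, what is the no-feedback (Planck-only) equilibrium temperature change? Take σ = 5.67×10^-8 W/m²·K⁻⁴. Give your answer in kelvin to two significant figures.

By the inverse-square law, S = 1361/11.3² = 10.66 W/m².
Unperturbed T_e = [10.66·(1−0.222)/(4σ)]^¼ = 77.76 K.
The change in absorbed flux is Δ[S(1−α)/4] = −SΔα/4 = 0.2052 W/m².
Linearising σT⁴ gives d(σT⁴)/dT = 4σT_e³ = 0.1066 W/m² per K.
ΔT₀ = ΔF/λ_P = 0.2052/0.1066 = 1.92 K.

1.9 K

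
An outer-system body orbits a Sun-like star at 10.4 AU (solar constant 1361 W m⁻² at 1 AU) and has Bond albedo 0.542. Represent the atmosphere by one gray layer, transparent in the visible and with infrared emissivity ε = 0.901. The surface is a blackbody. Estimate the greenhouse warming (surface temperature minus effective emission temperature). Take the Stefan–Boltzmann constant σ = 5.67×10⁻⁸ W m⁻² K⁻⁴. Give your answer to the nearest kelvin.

11 K

Flux at the orbit: S = 1361/(10.4)² = 12.58 W m⁻².
The planet radiates to space at T_e = [S(1−α)/(4σ)]^(1/4) = 71.00 K.
Surface balance with a leaky layer gives σT_s⁴ = σT_e⁴·2/(2−ε), so T_s = T_e·[2/(2−0.901)]^(1/4) = 82.46 K.
T_s − T_e = 82.46 − 71.00 = 11.46 K.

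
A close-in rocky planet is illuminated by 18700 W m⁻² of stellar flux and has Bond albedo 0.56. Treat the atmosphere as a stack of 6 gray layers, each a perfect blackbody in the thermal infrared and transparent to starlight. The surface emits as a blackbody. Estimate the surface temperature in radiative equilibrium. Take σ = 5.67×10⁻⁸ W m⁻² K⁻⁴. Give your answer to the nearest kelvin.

Top-of-atmosphere balance: σT_e⁴ = S(1−α)/4 = 2057 W m⁻² → T_e = 436.4 K.
Layer-by-layer balance gives σT_s⁴ = (N+1)σT_e⁴, so T_s = 7^¼·436.4 = 709.9 K.

710 K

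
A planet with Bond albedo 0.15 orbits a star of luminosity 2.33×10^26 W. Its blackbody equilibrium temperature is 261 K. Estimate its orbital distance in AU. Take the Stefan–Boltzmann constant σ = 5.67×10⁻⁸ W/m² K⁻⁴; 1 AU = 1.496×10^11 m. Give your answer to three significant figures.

The flux needed for this T is 4σT⁴/(1−0.15) = 1238 W/m².
S = L/(4πd²) → d = √(L/4πS) = √(2.33×10^26/(4π·1238)) = 1.224×10^11 m = 0.8180 AU.

0.818 AU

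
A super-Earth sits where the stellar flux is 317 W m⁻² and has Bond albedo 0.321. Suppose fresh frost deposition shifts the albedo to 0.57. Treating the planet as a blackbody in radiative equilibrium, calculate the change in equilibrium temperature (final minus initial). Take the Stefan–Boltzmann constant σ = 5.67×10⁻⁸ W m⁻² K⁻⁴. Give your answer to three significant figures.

Before: T₁ = [317.0·0.679/(4σ)]^(1/4) = 175.5 K.
Final:   T₂ = [S(1−0.57)/(4σ)]^(1/4) = 156.6 K.
ΔT = T₂ − T₁ = -18.94 K.

-18.9 K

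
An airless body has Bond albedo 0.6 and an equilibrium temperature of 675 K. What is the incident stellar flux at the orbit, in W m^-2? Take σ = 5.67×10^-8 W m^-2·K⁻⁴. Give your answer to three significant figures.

1.18×10^5 W m^-2

Invert the energy balance for S: S = 4σT⁴/(1−α).
The emitted flux is σT⁴ = 11770 W m^-2.
S = 4·11770/0.4 = 1.177×10^5 W m^-2.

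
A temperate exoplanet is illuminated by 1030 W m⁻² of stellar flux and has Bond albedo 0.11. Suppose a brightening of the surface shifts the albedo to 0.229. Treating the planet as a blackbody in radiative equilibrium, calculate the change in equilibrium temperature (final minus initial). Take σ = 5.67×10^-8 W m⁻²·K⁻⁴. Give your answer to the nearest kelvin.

Before: T₁ = [1030·0.89/(4σ)]^(1/4) = 252.1 K.
Final:   T₂ = [S(1−0.229)/(4σ)]^(1/4) = 243.3 K.
ΔT = T₂ − T₁ = -8.887 K.

-9 K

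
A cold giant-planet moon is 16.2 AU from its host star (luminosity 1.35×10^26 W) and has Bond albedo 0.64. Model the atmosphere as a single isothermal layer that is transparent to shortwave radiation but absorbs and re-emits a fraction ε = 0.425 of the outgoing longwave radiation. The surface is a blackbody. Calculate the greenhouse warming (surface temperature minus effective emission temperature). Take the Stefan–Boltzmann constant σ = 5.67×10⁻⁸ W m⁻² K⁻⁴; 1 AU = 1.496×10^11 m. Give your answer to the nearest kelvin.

d = 16.2 × 1.496×10^11 m = 2.424×10^12 m.
S = L/(4πd²) = 1.829 W m⁻².
Effective emission temperature (TOA balance): σT_e⁴ = S(1−α)/4 = 0.1646 W m⁻² → T_e = 41.28 K.
Surface balance with a leaky layer gives σT_s⁴ = σT_e⁴·2/(2−ε), so T_s = T_e·[2/(2−0.425)]^(1/4) = 43.82 K.
The atmosphere warms the surface by 2.540 K.

3 K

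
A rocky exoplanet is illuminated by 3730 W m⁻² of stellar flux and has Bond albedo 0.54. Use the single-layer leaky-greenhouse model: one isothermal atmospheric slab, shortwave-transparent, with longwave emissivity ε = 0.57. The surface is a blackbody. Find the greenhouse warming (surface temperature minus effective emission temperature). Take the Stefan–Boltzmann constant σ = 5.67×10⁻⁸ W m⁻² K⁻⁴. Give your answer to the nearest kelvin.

At the top of the atmosphere, σT_e⁴ = S(1−α)/4 = 428.9 W m⁻², giving T_e = 294.9 K.
For a single slab of emissivity ε, T_s⁴ = 2T_e⁴/(2−ε); thus T_s = 294.9·(1.399)^(1/4) = 320.7 K.
T_s − T_e = 320.7 − 294.9 = 25.80 K.

26 K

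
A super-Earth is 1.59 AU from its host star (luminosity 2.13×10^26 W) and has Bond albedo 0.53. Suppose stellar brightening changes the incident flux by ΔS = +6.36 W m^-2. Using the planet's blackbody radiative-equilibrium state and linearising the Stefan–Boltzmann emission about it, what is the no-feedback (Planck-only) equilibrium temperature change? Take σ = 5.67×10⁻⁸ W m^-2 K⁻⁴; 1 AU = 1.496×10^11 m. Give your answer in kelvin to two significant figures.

Orbital distance: d = 1.59 AU = 2.379×10^11 m.
Flux at the orbit: S = L/(4πd²) = 2.13×10^26/(4π·(2.38×10^11)²) = 299.6 W m^-2.
Unperturbed T_e = [299.6·(1−0.53)/(4σ)]^¼ = 157.8 K.
Only a fraction (1−α) is absorbed and it's spread over 4πR², so ΔF = (1−α)ΔS/4 = 0.7473 W m^-2.
Planck response: λ_P = 4σT_e³ = 4·5.67×10⁻⁸·(157.8)³ = 0.8920 W m^-2/K.
ΔT₀ = ΔF/λ_P = 0.7473/0.8920 = 0.838 K.

0.84 K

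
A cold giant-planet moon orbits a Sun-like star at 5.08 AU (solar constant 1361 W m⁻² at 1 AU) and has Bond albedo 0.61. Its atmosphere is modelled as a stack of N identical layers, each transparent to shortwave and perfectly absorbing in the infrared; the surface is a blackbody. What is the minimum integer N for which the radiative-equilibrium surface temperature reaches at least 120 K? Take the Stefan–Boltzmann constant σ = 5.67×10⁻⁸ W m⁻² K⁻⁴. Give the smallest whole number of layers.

2

Irradiance scales as 1/d², so S = 1361 W m⁻² × (1/5.08)² = 52.74 W m⁻².
Top-of-atmosphere balance: σT_e⁴ = S(1−α)/4 = 5.142 W m⁻² → T_e = 97.59 K.
T_s = (N+1)^(1/4)·T_e ≥ 120 K requires N+1 ≥ (T_s/T_e)⁴ = (120/97.59)⁴ = 2.287.
Rounding up, N = 2.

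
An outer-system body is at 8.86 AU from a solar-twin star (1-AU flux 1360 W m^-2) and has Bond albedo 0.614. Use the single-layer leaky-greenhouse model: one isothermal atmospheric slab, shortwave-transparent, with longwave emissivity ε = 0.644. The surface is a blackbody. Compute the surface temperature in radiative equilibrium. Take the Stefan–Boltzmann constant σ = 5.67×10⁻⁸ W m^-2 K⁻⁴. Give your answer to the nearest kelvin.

By the inverse-square law, S = 1360/8.86² = 17.32 W m^-2.
At the top of the atmosphere, σT_e⁴ = S(1−α)/4 = 1.672 W m^-2, giving T_e = 73.69 K.
For a single slab of emissivity ε, T_s⁴ = 2T_e⁴/(2−ε); thus T_s = 73.69·(1.475)^(1/4) = 81.21 K.

81 kelvin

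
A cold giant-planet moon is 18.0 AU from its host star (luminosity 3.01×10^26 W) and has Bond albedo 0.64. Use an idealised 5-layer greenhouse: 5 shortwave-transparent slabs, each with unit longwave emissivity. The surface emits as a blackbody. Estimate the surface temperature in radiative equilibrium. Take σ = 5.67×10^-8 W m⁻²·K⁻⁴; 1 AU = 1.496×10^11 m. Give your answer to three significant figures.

d = 18.0 × 1.496×10^11 m = 2.693×10^12 m.
S = L/(4πd²) = 3.303 W m⁻².
OLR = S(1−α)/4 = 0.2973 W m⁻²; the top layer radiates at T_e = 47.85 K.
Layer-by-layer balance gives σT_s⁴ = (N+1)σT_e⁴, so T_s = 6^¼·47.85 = 74.89 K.

74.9 K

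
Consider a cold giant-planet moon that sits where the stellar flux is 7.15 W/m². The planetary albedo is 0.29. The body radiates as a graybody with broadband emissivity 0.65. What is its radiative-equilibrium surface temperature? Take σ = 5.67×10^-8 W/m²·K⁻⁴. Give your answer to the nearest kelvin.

The planet absorbs (1−α)S over its disc πR² and re-emits over 4πR², so the mean absorbed flux is (1−0.29)·7.150/4 = 1.269 W/m².
Equating to εσT⁴ with ε = 0.65: T = (1.269/0.65σ)^(1/4) = 76.60 K.

77 K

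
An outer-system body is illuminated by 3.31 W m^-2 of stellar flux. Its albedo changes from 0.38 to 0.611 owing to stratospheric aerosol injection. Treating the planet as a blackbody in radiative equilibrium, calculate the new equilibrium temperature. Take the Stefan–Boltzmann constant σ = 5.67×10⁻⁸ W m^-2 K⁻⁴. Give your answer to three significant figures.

48.8 K

T₂ = [S(1−α₂)/(4σ)]^(1/4) = [3.310·0.389/(4σ)]^(1/4) = 48.81 K.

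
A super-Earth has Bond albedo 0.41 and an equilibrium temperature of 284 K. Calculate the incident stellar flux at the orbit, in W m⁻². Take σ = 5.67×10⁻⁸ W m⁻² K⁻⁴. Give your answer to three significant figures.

2500 W m⁻²

From S(1−α)/4 = σT⁴: S = 4σT⁴/(1−α).
σT⁴ = 5.67×10⁻⁸·(284)⁴ = 368.9 W m⁻².
S = 4·368.9/0.59 = 2501 W m⁻².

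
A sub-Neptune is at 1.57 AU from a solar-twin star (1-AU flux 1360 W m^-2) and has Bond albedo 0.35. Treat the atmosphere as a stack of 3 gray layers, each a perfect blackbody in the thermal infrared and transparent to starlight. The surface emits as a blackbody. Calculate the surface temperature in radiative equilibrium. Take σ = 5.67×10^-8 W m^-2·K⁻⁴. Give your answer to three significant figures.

By the inverse-square law, S = 1360/1.57² = 551.7 W m^-2.
Top-of-atmosphere balance: σT_e⁴ = S(1−α)/4 = 89.66 W m^-2 → T_e = 199.4 K.
For an N-layer opaque stack, T_s⁴ = (N+1)T_e⁴, hence T_s = (4)^(1/4)×199.4 K = 282.0 K.

282 kelvin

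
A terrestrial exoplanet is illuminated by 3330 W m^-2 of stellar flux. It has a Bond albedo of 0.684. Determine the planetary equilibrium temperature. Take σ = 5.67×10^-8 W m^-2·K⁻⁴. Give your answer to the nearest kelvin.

The planet absorbs (1−α)S over its disc πR² and re-emits over 4πR², so the mean absorbed flux is (1−0.684)·3330/4 = 263.1 W m^-2.
In equilibrium σT⁴ equals this, so T = 261.0 K.

261 kelvin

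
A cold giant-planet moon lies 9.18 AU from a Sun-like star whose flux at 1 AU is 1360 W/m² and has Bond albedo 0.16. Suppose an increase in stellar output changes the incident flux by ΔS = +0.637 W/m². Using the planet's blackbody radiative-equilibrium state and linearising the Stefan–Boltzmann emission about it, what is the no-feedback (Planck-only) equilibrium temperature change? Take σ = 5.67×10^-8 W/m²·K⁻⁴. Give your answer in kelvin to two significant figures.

By the inverse-square law, S = 1360/9.18² = 16.14 W/m².
Reference equilibrium: T_e = [S(1−α)/(4σ)]^(1/4) = 87.93 K.
ΔF = Δ[S(1−α)]/4 = (1−0.16)·+0.637/4 = 0.1338 W/m².
The Planck feedback parameter is 4σT_e³ = 0.1542 W/m²/K.
So ΔT₀ = 0.1338/0.1542 = 0.868 K.

0.87 K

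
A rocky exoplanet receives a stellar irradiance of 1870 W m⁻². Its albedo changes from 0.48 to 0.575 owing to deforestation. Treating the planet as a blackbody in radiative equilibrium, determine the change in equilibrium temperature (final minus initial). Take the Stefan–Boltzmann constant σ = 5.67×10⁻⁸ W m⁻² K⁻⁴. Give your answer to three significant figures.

With α = 0.48, T₁ = 255.9 K.
After:  T₂ = [1870·0.425/(4σ)]^(1/4) = 243.3 K.
Change: 243.3 − 255.9 = -12.59 K.

-12.6 K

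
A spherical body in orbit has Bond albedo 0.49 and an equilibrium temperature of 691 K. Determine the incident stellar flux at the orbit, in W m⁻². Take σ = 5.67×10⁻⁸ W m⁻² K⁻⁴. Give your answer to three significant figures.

From S(1−α)/4 = σT⁴: S = 4σT⁴/(1−α).
The emitted flux is σT⁴ = 12930 W m⁻².
So S = 4×12930/(1−0.49) = 1.014×10^5 W m⁻².

1.01×10^5 W m⁻²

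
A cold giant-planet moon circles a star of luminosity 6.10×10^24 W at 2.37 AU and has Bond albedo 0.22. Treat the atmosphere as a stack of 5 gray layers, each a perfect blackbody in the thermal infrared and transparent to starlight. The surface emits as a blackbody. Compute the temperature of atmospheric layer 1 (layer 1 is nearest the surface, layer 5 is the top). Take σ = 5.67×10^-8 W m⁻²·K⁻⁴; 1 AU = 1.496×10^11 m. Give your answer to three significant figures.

Orbital distance: d = 2.37 AU = 3.546×10^11 m.
Flux at the orbit: S = L/(4πd²) = 6.10×10^24/(4π·(3.55×10^11)²) = 3.862 W m⁻².
Top-of-atmosphere balance: σT_e⁴ = S(1−α)/4 = 0.7530 W m⁻² → T_e = 60.37 K.
Each opaque layer satisfies 2T_j⁴ = T_{j−1}⁴ + T_{j+1}⁴, giving T_k⁴ = (N+1−k)T_e⁴.
T_1 = (5)^(1/4)·60.37 = 90.27 K.

90.3 K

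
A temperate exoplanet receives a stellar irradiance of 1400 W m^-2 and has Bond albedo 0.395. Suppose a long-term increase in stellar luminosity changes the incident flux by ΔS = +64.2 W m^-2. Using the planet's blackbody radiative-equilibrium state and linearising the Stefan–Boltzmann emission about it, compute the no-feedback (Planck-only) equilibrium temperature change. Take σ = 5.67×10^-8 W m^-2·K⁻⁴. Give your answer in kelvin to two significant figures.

2.8 K

Unperturbed T_e = [1400·(1−0.395)/(4σ)]^¼ = 247.2 K.
ΔF = Δ[S(1−α)]/4 = (1−0.395)·+64.2/4 = 9.710 W m^-2.
Linearising σT⁴ gives d(σT⁴)/dT = 4σT_e³ = 3.426 W m^-2 per K.
ΔT₀ = ΔF/λ_P = 9.710/3.426 = 2.83 K.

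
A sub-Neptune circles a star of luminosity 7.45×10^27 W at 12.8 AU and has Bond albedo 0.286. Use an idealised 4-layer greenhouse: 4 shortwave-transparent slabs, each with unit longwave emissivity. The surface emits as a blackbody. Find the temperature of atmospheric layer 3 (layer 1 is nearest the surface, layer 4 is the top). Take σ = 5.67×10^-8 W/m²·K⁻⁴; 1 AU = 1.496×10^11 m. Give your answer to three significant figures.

d = 12.8 × 1.496×10^11 m = 1.915×10^12 m.
Spreading L over a sphere of radius d: S = 7.45×10^27/(4π·1.91×10^12²) = 161.7 W/m².
Top-of-atmosphere balance: σT_e⁴ = S(1−α)/4 = 28.86 W/m² → T_e = 150.2 K.
The net upward flux σT_e⁴ is constant between every pair of levels, so T_k⁴ = (N+1−k)T_e⁴.
With k = 3: T_3 = (4+1−3)^¼·150.2 K = 178.6 K.

179 kelvin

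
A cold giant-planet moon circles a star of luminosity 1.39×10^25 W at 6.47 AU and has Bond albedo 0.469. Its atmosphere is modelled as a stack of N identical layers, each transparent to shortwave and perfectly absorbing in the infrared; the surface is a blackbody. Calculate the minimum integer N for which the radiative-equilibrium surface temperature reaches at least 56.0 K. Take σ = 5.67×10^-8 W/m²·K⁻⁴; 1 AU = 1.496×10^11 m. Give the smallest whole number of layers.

3

Orbital distance: d = 6.47 AU = 9.679×10^11 m.
Flux at the orbit: S = L/(4πd²) = 1.39×10^25/(4π·(9.68×10^11)²) = 1.181 W/m².
The effective emission temperature is T_e = [S(1−α)/(4σ)]^¼ = 40.78 K.
Need (N+1)T_e⁴ ≥ T_s⁴, i.e. N+1 ≥ (56.0/40.78)⁴ = 3.558.
Rounding up, N = 3.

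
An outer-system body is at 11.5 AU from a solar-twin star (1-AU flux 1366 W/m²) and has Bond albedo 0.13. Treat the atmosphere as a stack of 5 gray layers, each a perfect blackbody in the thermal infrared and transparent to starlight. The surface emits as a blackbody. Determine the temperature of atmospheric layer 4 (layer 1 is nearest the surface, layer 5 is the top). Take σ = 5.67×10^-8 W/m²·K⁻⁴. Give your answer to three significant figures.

94.3 K

Irradiance scales as 1/d², so S = 1366 W/m² × (1/11.5)² = 10.33 W/m².
Top-of-atmosphere balance: σT_e⁴ = S(1−α)/4 = 2.247 W/m² → T_e = 79.34 K.
Each opaque layer satisfies 2T_j⁴ = T_{j−1}⁴ + T_{j+1}⁴, giving T_k⁴ = (N+1−k)T_e⁴.
T_4 = (2)^(1/4)·79.34 = 94.35 K.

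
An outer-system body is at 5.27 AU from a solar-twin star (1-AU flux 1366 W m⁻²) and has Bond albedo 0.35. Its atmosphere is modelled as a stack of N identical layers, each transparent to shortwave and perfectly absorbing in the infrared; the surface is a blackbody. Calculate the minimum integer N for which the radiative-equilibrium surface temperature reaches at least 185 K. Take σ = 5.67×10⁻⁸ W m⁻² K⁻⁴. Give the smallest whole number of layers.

By the inverse-square law, S = 1366/5.27² = 49.18 W m⁻².
OLR = S(1−α)/4 = 7.993 W m⁻²; the top layer radiates at T_e = 109.0 K.
Need (N+1)T_e⁴ ≥ T_s⁴, i.e. N+1 ≥ (185/109.0)⁴ = 8.310.
The minimum whole number is N = 8.

8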